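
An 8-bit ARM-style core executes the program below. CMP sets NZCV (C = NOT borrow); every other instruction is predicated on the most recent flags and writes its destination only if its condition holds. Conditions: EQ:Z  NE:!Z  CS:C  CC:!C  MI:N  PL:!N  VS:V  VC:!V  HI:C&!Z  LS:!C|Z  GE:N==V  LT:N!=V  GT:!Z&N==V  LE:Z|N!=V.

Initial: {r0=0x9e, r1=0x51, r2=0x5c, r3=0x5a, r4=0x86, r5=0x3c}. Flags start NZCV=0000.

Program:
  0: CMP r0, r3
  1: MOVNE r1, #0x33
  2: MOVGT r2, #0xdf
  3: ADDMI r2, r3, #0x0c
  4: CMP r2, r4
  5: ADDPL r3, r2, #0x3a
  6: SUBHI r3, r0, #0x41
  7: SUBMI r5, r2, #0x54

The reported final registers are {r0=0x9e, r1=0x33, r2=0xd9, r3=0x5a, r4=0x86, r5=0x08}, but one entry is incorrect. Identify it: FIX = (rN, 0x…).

[0] flags=0011 → (cmp)
[1] flags=0011 NE?T → r1=0x33
[2] flags=0011 GT?F → skip
[3] flags=0011 MI?F → skip
[4] flags=1001 → (cmp)
[5] flags=1001 PL?F → skip
[6] flags=1001 HI?F → skip
[7] flags=1001 MI?T → r5=0x08

FIX = (r2, 0x5c)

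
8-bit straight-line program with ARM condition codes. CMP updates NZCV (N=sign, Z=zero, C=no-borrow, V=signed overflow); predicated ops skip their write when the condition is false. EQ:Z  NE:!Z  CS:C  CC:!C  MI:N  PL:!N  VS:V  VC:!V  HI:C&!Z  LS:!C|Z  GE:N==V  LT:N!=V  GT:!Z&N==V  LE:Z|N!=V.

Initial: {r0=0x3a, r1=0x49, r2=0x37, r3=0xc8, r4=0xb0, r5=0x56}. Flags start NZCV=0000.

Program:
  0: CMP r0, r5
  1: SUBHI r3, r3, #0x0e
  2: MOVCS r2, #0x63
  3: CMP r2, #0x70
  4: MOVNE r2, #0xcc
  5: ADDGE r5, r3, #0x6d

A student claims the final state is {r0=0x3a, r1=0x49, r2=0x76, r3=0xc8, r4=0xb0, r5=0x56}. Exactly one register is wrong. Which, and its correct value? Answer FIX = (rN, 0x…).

FIX = (r2, 0xcc)

[0] flags=1000 → (cmp)
[1] flags=1000 HI?F → skip
[2] flags=1000 CS?F → skip
[3] flags=1000 → (cmp)
[4] flags=1000 NE?T → r2=0xcc
[5] flags=1000 GE?F → skip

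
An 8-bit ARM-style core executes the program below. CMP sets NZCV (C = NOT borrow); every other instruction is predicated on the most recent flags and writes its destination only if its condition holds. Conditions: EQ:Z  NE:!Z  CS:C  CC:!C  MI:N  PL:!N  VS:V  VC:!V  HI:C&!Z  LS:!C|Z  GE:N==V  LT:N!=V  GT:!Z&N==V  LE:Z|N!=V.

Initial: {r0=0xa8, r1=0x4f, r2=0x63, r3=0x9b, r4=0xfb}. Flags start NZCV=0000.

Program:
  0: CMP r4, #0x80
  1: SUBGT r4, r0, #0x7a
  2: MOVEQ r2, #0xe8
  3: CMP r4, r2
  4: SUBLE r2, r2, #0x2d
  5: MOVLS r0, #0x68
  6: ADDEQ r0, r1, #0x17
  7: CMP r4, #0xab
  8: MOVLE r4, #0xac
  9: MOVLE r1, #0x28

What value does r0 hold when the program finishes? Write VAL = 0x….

VAL = 0x68

0: ✓ CMP  NZCV=0010
1: ✓ SUBGT  r4←0x2e
2: · MOVEQ
3: ✓ CMP  NZCV=1000
4: ✓ SUBLE  r2←0x36
5: ✓ MOVLS  r0←0x68
6: · ADDEQ
7: ✓ CMP  NZCV=1001
8: · MOVLE
9: · MOVLE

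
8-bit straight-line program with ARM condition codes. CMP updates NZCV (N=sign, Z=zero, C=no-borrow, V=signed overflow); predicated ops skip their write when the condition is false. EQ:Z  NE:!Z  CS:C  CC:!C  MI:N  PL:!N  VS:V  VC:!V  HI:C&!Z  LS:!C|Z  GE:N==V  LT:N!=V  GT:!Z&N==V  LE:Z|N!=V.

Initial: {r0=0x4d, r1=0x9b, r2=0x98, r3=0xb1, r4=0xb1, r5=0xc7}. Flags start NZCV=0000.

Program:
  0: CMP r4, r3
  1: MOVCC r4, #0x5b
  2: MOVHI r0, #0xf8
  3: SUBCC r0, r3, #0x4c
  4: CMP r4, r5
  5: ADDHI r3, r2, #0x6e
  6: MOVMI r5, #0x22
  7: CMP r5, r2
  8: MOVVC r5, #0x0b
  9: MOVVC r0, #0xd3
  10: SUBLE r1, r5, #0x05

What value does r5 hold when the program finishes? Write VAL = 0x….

VAL = 0x22

[0] flags=0110 → (cmp)
[1] flags=0110 CC?F → skip
[2] flags=0110 HI?F → skip
[3] flags=0110 CC?F → skip
[4] flags=1000 → (cmp)
[5] flags=1000 HI?F → skip
[6] flags=1000 MI?T → r5=0x22
[7] flags=1001 → (cmp)
[8] flags=1001 VC?F → skip
[9] flags=1001 VC?F → skip
[10] flags=1001 LE?F → skip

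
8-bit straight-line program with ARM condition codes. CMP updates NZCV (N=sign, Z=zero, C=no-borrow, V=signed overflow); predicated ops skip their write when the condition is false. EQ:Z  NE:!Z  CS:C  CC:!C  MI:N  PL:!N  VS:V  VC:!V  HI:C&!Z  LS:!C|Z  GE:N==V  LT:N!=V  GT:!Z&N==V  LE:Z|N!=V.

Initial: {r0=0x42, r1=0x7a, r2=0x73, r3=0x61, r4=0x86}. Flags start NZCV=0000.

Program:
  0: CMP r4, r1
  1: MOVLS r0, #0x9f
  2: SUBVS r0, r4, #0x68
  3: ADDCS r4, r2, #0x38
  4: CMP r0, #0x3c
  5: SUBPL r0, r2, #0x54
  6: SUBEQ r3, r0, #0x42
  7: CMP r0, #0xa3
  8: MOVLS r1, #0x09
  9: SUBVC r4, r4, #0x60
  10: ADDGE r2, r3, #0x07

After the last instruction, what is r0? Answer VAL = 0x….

VAL = 0x1e

0: ✓ CMP  NZCV=0011
1: · MOVLS
2: ✓ SUBVS  r0←0x1e
3: ✓ ADDCS  r4←0xab
4: ✓ CMP  NZCV=1000
5: · SUBPL
6: · SUBEQ
7: ✓ CMP  NZCV=0000
8: ✓ MOVLS  r1←0x09
9: ✓ SUBVC  r4←0x4b
10: ✓ ADDGE  r2←0x68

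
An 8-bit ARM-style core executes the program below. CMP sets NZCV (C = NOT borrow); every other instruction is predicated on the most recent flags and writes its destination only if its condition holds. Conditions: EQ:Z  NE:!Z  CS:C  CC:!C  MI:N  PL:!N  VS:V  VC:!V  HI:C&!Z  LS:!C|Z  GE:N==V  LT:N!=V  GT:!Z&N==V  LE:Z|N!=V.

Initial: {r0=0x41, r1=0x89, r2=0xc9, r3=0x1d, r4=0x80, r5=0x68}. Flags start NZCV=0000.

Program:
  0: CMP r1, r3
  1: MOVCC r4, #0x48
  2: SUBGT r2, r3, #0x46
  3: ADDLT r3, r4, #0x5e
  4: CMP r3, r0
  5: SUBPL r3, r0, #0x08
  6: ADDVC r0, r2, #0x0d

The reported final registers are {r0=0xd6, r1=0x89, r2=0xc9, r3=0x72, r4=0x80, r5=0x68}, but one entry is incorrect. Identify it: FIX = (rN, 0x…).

FIX = (r3, 0xde)

0: ✓ CMP  NZCV=0011
1: · MOVCC
2: · SUBGT
3: ✓ ADDLT  r3←0xde
4: ✓ CMP  NZCV=1010
5: · SUBPL
6: ✓ ADDVC  r0←0xd6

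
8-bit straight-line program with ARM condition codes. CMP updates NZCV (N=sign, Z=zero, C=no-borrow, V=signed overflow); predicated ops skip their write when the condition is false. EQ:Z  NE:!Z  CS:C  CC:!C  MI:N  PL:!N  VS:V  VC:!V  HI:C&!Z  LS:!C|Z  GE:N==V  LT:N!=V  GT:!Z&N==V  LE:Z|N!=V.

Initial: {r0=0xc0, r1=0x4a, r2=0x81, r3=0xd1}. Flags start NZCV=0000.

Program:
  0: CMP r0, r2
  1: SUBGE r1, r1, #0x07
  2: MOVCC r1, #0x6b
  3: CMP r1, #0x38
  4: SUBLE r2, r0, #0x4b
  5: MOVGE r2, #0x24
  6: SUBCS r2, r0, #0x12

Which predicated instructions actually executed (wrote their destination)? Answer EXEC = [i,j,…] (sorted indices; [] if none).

EXEC = [1,5,6]

[0] flags=0010 → (cmp)
[1] flags=0010 GE?T → r1=0x43
[2] flags=0010 CC?F → skip
[3] flags=0010 → (cmp)
[4] flags=0010 LE?F → skip
[5] flags=0010 GE?T → r2=0x24
[6] flags=0010 CS?T → r2=0xae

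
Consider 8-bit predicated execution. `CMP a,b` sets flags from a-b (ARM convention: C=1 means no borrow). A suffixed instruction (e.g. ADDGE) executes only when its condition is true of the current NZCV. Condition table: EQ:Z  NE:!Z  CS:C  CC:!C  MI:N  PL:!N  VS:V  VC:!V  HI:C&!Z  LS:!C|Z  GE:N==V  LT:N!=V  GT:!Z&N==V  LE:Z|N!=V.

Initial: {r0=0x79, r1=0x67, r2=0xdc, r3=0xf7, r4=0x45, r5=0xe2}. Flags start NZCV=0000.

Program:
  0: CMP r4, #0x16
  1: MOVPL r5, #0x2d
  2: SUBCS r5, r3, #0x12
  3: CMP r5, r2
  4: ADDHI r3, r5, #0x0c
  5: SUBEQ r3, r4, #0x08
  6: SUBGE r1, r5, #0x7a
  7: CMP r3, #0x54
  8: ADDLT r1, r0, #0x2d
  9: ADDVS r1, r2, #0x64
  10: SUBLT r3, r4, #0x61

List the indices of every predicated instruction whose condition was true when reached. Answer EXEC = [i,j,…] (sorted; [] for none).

0: ✓ CMP  NZCV=0010
1: ✓ MOVPL  r5←0x2d
2: ✓ SUBCS  r5←0xe5
3: ✓ CMP  NZCV=0010
4: ✓ ADDHI  r3←0xf1
5: · SUBEQ
6: ✓ SUBGE  r1←0x6b
7: ✓ CMP  NZCV=1010
8: ✓ ADDLT  r1←0xa6
9: · ADDVS
10: ✓ SUBLT  r3←0xe4

EXEC = [1,2,4,6,8,10]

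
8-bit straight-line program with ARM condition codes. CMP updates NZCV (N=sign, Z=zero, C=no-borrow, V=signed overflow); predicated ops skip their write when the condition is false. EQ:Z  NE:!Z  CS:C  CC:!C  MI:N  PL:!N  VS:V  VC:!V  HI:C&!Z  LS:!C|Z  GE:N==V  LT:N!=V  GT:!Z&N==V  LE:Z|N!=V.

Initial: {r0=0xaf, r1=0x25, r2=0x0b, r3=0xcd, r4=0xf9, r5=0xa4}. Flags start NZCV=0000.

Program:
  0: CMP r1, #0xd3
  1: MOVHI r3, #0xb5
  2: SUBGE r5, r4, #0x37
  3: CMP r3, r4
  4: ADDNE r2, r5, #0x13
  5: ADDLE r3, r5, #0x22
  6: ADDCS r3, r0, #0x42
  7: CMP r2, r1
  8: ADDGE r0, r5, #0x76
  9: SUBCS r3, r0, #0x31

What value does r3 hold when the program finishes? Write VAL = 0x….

0: ✓ CMP  NZCV=0000
1: · MOVHI
2: ✓ SUBGE  r5←0xc2
3: ✓ CMP  NZCV=1000
4: ✓ ADDNE  r2←0xd5
5: ✓ ADDLE  r3←0xe4
6: · ADDCS
7: ✓ CMP  NZCV=1010
8: · ADDGE
9: ✓ SUBCS  r3←0x7e

VAL = 0x7e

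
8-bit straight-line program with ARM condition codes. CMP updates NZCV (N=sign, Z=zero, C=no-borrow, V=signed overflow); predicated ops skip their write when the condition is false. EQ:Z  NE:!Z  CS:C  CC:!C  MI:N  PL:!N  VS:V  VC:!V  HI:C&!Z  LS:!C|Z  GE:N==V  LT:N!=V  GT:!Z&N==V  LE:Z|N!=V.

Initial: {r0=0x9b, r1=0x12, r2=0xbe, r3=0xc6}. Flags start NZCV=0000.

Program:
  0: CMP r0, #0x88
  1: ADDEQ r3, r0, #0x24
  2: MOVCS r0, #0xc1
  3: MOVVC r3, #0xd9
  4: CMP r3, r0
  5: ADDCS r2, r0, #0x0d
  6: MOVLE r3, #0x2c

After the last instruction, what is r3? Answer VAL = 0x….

0: ✓ CMP  NZCV=0010
1: · ADDEQ
2: ✓ MOVCS  r0←0xc1
3: ✓ MOVVC  r3←0xd9
4: ✓ CMP  NZCV=0010
5: ✓ ADDCS  r2←0xce
6: · MOVLE

VAL = 0xd9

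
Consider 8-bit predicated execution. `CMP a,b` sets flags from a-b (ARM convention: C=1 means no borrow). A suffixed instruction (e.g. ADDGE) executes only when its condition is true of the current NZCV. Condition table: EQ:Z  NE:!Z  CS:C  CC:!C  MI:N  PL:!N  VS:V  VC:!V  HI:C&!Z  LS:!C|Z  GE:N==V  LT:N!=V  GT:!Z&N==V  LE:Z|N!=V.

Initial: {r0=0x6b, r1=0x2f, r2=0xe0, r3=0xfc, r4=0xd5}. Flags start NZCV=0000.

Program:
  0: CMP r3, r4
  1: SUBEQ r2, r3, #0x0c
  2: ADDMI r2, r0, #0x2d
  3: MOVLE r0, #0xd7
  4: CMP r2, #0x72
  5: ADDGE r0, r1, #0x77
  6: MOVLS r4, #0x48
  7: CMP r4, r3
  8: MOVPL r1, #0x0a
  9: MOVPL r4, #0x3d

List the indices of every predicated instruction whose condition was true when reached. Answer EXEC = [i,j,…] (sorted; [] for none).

EXEC = []

[0] flags=0010 → (cmp)
[1] flags=0010 EQ?F → skip
[2] flags=0010 MI?F → skip
[3] flags=0010 LE?F → skip
[4] flags=0011 → (cmp)
[5] flags=0011 GE?F → skip
[6] flags=0011 LS?F → skip
[7] flags=1000 → (cmp)
[8] flags=1000 PL?F → skip
[9] flags=1000 PL?F → skip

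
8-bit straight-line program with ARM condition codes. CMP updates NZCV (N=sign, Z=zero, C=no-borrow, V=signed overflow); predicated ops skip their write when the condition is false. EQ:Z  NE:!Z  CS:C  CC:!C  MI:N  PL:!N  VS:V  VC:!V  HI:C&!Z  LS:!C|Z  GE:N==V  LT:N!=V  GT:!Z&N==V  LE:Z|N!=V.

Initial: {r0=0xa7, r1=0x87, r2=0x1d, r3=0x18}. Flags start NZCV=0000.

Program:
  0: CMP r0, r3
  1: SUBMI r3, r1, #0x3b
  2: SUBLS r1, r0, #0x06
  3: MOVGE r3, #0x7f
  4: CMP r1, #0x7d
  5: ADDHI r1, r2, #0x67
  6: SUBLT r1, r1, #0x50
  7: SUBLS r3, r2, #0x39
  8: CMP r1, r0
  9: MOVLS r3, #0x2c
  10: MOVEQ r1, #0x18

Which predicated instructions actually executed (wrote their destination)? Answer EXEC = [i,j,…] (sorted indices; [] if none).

EXEC = [1,5,6,9]

0: ✓ CMP  NZCV=1010
1: ✓ SUBMI  r3←0x4c
2: · SUBLS
3: · MOVGE
4: ✓ CMP  NZCV=0011
5: ✓ ADDHI  r1←0x84
6: ✓ SUBLT  r1←0x34
7: · SUBLS
8: ✓ CMP  NZCV=1001
9: ✓ MOVLS  r3←0x2c
10: · MOVEQ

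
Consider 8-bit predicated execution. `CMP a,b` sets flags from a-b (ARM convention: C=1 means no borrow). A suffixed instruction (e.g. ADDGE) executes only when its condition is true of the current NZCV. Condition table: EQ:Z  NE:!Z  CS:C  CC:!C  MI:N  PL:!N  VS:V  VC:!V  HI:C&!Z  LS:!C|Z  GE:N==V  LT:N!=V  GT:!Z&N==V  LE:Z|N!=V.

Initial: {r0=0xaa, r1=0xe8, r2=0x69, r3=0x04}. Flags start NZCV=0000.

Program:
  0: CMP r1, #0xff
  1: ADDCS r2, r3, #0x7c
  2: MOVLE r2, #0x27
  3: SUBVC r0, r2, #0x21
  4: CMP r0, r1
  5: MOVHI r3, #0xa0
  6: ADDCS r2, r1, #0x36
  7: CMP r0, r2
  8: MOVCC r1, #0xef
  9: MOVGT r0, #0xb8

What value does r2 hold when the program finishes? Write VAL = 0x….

VAL = 0x27

0: ✓ CMP  NZCV=1000
1: · ADDCS
2: ✓ MOVLE  r2←0x27
3: ✓ SUBVC  r0←0x06
4: ✓ CMP  NZCV=0000
5: · MOVHI
6: · ADDCS
7: ✓ CMP  NZCV=1000
8: ✓ MOVCC  r1←0xef
9: · MOVGT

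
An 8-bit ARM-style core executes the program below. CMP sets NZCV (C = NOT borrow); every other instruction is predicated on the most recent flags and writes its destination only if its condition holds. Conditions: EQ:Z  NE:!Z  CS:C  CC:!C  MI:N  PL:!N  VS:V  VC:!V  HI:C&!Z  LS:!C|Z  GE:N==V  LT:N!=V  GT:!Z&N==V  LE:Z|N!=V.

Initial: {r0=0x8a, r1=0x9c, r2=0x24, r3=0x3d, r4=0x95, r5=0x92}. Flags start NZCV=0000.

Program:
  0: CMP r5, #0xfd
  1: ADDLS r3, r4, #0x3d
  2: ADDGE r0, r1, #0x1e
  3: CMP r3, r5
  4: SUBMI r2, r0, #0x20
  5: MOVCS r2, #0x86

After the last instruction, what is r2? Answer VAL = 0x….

0: ✓ CMP  NZCV=1000
1: ✓ ADDLS  r3←0xd2
2: · ADDGE
3: ✓ CMP  NZCV=0010
4: · SUBMI
5: ✓ MOVCS  r2←0x86

VAL = 0x86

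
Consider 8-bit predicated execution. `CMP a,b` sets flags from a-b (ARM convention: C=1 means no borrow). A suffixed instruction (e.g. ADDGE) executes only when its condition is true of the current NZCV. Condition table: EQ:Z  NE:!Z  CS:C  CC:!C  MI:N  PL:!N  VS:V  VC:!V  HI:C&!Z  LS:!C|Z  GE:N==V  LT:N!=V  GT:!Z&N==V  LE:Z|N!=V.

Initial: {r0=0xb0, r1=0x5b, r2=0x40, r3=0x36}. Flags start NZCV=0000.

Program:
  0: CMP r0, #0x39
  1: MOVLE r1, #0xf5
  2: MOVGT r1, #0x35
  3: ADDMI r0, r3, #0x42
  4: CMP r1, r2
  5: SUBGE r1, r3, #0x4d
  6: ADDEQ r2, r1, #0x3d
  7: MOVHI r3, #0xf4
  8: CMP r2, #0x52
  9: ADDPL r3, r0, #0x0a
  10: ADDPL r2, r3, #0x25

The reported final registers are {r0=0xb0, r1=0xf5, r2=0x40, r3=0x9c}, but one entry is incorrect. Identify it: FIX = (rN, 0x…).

FIX = (r3, 0xf4)

[0] flags=0011 → (cmp)
[1] flags=0011 LE?T → r1=0xf5
[2] flags=0011 GT?F → skip
[3] flags=0011 MI?F → skip
[4] flags=1010 → (cmp)
[5] flags=1010 GE?F → skip
[6] flags=1010 EQ?F → skip
[7] flags=1010 HI?T → r3=0xf4
[8] flags=1000 → (cmp)
[9] flags=1000 PL?F → skip
[10] flags=1000 PL?F → skip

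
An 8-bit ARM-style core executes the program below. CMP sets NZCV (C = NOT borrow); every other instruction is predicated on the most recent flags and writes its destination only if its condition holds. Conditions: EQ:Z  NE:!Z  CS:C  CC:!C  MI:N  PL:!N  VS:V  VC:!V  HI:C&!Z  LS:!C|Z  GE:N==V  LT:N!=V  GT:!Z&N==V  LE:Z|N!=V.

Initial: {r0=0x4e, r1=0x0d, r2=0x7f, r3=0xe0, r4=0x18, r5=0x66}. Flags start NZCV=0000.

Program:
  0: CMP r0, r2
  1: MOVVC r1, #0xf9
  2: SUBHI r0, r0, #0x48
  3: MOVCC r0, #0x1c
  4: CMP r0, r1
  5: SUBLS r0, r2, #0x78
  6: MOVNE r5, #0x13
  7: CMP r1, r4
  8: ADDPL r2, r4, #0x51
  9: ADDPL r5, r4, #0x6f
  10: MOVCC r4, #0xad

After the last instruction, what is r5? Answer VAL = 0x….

0: ✓ CMP  NZCV=1000
1: ✓ MOVVC  r1←0xf9
2: · SUBHI
3: ✓ MOVCC  r0←0x1c
4: ✓ CMP  NZCV=0000
5: ✓ SUBLS  r0←0x07
6: ✓ MOVNE  r5←0x13
7: ✓ CMP  NZCV=1010
8: · ADDPL
9: · ADDPL
10: · MOVCC

VAL = 0x13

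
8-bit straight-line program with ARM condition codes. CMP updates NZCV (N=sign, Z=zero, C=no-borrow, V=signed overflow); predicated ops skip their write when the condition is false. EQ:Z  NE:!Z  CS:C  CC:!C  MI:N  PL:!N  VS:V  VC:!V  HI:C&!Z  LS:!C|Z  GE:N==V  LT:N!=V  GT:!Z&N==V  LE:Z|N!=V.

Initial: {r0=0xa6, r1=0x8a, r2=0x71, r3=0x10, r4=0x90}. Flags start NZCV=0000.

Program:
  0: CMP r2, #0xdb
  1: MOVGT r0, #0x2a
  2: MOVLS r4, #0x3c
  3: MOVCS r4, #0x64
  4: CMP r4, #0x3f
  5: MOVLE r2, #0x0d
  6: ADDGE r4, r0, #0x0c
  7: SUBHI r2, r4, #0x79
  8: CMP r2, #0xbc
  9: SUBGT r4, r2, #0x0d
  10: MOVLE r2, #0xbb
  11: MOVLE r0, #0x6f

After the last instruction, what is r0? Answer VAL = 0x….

VAL = 0x2a

[0] flags=1001 → (cmp)
[1] flags=1001 GT?T → r0=0x2a
[2] flags=1001 LS?T → r4=0x3c
[3] flags=1001 CS?F → skip
[4] flags=1000 → (cmp)
[5] flags=1000 LE?T → r2=0x0d
[6] flags=1000 GE?F → skip
[7] flags=1000 HI?F → skip
[8] flags=0000 → (cmp)
[9] flags=0000 GT?T → r4=0x00
[10] flags=0000 LE?F → skip
[11] flags=0000 LE?F → skip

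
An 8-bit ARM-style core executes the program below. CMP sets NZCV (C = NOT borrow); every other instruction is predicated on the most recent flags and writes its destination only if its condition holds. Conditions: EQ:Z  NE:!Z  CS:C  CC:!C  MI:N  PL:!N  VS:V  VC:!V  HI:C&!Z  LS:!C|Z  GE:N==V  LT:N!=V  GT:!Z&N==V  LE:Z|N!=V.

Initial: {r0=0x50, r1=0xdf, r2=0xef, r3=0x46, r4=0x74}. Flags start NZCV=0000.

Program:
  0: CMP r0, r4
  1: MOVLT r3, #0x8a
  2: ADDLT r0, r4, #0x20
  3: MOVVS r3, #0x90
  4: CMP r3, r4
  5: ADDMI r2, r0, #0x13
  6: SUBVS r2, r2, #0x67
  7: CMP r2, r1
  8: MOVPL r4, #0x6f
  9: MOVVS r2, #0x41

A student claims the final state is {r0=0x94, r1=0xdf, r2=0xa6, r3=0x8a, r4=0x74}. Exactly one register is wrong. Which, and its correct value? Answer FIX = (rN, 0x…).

FIX = (r2, 0x88)

0: ✓ CMP  NZCV=1000
1: ✓ MOVLT  r3←0x8a
2: ✓ ADDLT  r0←0x94
3: · MOVVS
4: ✓ CMP  NZCV=0011
5: · ADDMI
6: ✓ SUBVS  r2←0x88
7: ✓ CMP  NZCV=1000
8: · MOVPL
9: · MOVVS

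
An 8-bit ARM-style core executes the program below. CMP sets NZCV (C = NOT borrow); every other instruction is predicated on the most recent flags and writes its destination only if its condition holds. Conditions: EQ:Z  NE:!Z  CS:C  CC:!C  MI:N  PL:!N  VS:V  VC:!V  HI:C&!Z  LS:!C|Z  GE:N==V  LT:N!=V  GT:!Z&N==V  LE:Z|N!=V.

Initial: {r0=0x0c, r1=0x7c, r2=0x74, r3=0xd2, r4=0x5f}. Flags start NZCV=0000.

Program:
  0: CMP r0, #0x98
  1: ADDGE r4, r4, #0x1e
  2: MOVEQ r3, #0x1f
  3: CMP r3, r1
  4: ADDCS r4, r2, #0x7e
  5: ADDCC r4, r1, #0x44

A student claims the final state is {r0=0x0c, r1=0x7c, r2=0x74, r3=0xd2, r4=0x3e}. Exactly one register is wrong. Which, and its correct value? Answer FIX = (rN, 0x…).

[0] flags=0000 → (cmp)
[1] flags=0000 GE?T → r4=0x7d
[2] flags=0000 EQ?F → skip
[3] flags=0011 → (cmp)
[4] flags=0011 CS?T → r4=0xf2
[5] flags=0011 CC?F → skip

FIX = (r4, 0xf2)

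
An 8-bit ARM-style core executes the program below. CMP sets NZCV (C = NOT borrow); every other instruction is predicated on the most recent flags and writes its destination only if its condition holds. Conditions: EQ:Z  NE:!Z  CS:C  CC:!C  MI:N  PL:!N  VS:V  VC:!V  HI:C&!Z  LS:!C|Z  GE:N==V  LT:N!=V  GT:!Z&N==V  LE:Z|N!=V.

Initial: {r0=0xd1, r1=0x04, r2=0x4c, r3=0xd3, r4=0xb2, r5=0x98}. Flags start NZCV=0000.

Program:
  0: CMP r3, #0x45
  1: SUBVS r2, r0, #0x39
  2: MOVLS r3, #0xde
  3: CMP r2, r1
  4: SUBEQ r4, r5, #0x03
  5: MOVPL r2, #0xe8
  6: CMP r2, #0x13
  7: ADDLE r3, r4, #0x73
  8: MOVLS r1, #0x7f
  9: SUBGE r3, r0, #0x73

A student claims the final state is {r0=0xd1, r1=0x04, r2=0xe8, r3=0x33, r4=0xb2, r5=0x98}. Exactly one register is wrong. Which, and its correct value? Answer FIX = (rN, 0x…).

[0] flags=1010 → (cmp)
[1] flags=1010 VS?F → skip
[2] flags=1010 LS?F → skip
[3] flags=0010 → (cmp)
[4] flags=0010 EQ?F → skip
[5] flags=0010 PL?T → r2=0xe8
[6] flags=1010 → (cmp)
[7] flags=1010 LE?T → r3=0x25
[8] flags=1010 LS?F → skip
[9] flags=1010 GE?F → skip

FIX = (r3, 0x25)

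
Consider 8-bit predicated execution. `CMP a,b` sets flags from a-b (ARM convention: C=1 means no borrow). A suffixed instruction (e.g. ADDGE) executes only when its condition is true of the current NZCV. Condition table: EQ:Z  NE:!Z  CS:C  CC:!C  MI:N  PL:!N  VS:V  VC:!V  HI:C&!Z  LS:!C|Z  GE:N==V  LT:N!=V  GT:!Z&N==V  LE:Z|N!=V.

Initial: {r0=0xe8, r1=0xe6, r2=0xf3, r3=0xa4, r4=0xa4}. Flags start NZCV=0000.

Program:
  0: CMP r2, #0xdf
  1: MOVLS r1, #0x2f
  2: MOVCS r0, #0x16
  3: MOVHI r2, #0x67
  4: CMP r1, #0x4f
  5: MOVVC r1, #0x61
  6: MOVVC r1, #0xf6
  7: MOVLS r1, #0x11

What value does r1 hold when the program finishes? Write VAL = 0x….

VAL = 0xf6

0: ✓ CMP  NZCV=0010
1: · MOVLS
2: ✓ MOVCS  r0←0x16
3: ✓ MOVHI  r2←0x67
4: ✓ CMP  NZCV=1010
5: ✓ MOVVC  r1←0x61
6: ✓ MOVVC  r1←0xf6
7: · MOVLS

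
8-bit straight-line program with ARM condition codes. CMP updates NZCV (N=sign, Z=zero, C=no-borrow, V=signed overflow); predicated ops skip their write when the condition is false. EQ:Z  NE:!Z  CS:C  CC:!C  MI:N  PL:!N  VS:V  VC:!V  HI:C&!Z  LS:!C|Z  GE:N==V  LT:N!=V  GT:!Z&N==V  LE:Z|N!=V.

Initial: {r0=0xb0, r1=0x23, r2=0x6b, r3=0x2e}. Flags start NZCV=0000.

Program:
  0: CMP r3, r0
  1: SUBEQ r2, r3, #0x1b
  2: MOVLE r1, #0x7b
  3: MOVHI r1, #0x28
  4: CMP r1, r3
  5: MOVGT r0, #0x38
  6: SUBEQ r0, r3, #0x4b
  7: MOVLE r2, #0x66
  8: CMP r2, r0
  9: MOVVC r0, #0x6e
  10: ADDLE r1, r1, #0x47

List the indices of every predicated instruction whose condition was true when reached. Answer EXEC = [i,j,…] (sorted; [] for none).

EXEC = [7]

[0] flags=0000 → (cmp)
[1] flags=0000 EQ?F → skip
[2] flags=0000 LE?F → skip
[3] flags=0000 HI?F → skip
[4] flags=1000 → (cmp)
[5] flags=1000 GT?F → skip
[6] flags=1000 EQ?F → skip
[7] flags=1000 LE?T → r2=0x66
[8] flags=1001 → (cmp)
[9] flags=1001 VC?F → skip
[10] flags=1001 LE?F → skip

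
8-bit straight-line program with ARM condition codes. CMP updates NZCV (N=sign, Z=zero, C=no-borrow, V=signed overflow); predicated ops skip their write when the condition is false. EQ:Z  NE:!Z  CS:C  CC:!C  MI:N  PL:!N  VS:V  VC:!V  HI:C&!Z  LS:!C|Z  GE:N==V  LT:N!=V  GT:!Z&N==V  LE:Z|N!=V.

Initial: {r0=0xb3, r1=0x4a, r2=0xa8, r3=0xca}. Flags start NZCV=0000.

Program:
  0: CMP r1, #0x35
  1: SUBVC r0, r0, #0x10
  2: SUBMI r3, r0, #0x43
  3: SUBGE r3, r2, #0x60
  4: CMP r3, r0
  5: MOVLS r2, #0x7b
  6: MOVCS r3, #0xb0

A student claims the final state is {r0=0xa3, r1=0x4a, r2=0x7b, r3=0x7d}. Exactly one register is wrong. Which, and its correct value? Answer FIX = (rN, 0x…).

FIX = (r3, 0x48)

[0] flags=0010 → (cmp)
[1] flags=0010 VC?T → r0=0xa3
[2] flags=0010 MI?F → skip
[3] flags=0010 GE?T → r3=0x48
[4] flags=1001 → (cmp)
[5] flags=1001 LS?T → r2=0x7b
[6] flags=1001 CS?F → skip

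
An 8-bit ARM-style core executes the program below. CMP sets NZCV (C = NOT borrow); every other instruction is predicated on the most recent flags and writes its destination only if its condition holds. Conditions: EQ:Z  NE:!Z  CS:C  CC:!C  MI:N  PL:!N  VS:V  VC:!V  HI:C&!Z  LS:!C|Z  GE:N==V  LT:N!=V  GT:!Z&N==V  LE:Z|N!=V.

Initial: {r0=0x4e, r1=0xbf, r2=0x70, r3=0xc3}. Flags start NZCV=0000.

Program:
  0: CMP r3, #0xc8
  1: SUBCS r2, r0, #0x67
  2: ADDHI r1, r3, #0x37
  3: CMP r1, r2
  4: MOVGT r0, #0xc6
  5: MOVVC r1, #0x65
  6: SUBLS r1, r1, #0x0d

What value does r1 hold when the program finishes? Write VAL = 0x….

[0] flags=1000 → (cmp)
[1] flags=1000 CS?F → skip
[2] flags=1000 HI?F → skip
[3] flags=0011 → (cmp)
[4] flags=0011 GT?F → skip
[5] flags=0011 VC?F → skip
[6] flags=0011 LS?F → skip

VAL = 0xbf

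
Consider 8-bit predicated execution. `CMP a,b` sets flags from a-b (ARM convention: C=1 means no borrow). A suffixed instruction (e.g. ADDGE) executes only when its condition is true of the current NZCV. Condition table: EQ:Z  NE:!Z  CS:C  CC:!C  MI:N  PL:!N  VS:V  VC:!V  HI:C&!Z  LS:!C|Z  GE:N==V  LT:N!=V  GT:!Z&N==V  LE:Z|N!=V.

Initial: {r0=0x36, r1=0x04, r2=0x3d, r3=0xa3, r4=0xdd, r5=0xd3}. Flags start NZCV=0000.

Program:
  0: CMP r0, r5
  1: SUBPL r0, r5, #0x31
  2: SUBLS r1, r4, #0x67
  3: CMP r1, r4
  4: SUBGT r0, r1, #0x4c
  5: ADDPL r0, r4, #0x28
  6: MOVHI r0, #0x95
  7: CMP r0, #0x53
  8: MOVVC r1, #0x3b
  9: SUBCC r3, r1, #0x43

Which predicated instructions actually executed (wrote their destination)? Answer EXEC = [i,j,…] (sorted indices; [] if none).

EXEC = [1,2,4,8,9]

[0] flags=0000 → (cmp)
[1] flags=0000 PL?T → r0=0xa2
[2] flags=0000 LS?T → r1=0x76
[3] flags=1001 → (cmp)
[4] flags=1001 GT?T → r0=0x2a
[5] flags=1001 PL?F → skip
[6] flags=1001 HI?F → skip
[7] flags=1000 → (cmp)
[8] flags=1000 VC?T → r1=0x3b
[9] flags=1000 CC?T → r3=0xf8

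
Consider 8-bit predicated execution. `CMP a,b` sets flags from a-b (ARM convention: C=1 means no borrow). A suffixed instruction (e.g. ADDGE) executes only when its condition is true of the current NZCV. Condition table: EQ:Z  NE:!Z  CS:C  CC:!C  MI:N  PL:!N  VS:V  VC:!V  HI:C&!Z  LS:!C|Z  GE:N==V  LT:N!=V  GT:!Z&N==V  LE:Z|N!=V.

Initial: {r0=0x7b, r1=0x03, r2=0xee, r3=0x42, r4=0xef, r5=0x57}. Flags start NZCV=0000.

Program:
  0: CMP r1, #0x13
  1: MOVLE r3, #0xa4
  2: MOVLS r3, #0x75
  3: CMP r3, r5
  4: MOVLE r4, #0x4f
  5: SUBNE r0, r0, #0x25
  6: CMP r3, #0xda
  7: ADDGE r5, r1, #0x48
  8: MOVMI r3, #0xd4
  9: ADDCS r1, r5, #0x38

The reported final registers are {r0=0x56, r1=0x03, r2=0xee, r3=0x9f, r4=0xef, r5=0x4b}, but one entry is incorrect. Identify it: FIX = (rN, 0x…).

0: ✓ CMP  NZCV=1000
1: ✓ MOVLE  r3←0xa4
2: ✓ MOVLS  r3←0x75
3: ✓ CMP  NZCV=0010
4: · MOVLE
5: ✓ SUBNE  r0←0x56
6: ✓ CMP  NZCV=1001
7: ✓ ADDGE  r5←0x4b
8: ✓ MOVMI  r3←0xd4
9: · ADDCS

FIX = (r3, 0xd4)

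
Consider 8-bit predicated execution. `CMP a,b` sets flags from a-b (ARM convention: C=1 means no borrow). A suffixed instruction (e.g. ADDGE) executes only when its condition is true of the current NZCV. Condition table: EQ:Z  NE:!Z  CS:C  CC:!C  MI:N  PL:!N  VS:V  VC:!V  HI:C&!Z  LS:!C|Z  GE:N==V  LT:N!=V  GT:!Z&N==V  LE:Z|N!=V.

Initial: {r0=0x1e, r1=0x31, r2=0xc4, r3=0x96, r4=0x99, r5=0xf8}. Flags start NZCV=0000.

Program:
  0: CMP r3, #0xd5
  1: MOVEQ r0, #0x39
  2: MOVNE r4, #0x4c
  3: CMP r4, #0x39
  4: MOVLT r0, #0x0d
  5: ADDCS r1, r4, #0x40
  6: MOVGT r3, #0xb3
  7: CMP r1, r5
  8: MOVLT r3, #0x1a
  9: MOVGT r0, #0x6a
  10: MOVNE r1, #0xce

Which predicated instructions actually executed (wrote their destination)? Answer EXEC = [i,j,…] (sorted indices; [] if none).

EXEC = [2,5,6,8,10]

0: ✓ CMP  NZCV=1000
1: · MOVEQ
2: ✓ MOVNE  r4←0x4c
3: ✓ CMP  NZCV=0010
4: · MOVLT
5: ✓ ADDCS  r1←0x8c
6: ✓ MOVGT  r3←0xb3
7: ✓ CMP  NZCV=1000
8: ✓ MOVLT  r3←0x1a
9: · MOVGT
10: ✓ MOVNE  r1←0xce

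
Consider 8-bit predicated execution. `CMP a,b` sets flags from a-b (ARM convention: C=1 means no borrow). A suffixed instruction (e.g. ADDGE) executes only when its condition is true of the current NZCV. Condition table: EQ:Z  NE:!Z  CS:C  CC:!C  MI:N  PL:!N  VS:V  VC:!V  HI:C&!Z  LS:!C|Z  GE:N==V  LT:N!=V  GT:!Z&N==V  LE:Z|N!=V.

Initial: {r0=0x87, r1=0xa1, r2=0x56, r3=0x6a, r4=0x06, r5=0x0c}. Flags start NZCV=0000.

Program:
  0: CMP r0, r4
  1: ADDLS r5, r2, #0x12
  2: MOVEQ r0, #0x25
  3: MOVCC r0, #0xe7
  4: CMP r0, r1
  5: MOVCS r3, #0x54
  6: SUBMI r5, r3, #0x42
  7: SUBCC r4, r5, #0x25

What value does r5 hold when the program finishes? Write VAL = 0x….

[0] flags=1010 → (cmp)
[1] flags=1010 LS?F → skip
[2] flags=1010 EQ?F → skip
[3] flags=1010 CC?F → skip
[4] flags=1000 → (cmp)
[5] flags=1000 CS?F → skip
[6] flags=1000 MI?T → r5=0x28
[7] flags=1000 CC?T → r4=0x03

VAL = 0x28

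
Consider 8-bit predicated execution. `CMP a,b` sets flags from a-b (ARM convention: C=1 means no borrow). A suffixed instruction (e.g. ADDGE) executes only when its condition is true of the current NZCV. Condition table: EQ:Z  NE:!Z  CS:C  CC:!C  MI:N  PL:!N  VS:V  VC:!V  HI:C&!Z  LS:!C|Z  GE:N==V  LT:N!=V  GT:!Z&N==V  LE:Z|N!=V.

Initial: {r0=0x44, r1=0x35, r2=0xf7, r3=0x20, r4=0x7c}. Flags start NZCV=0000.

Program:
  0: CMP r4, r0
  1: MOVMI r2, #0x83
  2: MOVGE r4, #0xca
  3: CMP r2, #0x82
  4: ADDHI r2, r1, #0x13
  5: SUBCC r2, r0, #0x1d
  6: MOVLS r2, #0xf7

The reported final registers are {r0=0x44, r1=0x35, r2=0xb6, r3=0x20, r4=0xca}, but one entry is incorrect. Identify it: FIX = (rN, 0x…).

[0] flags=0010 → (cmp)
[1] flags=0010 MI?F → skip
[2] flags=0010 GE?T → r4=0xca
[3] flags=0010 → (cmp)
[4] flags=0010 HI?T → r2=0x48
[5] flags=0010 CC?F → skip
[6] flags=0010 LS?F → skip

FIX = (r2, 0x48)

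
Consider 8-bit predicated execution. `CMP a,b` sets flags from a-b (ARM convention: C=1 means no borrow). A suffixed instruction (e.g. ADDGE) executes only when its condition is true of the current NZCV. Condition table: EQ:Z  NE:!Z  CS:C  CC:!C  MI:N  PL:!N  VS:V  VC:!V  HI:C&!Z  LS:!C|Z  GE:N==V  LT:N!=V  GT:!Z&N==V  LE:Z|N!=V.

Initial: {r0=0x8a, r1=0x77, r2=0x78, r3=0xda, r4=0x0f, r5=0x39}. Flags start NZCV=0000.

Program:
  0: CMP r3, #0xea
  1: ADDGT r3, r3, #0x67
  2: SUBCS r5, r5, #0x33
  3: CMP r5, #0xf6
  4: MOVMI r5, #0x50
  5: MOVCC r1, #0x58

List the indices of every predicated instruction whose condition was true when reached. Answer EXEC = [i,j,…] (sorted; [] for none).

EXEC = [5]

0: ✓ CMP  NZCV=1000
1: · ADDGT
2: · SUBCS
3: ✓ CMP  NZCV=0000
4: · MOVMI
5: ✓ MOVCC  r1←0x58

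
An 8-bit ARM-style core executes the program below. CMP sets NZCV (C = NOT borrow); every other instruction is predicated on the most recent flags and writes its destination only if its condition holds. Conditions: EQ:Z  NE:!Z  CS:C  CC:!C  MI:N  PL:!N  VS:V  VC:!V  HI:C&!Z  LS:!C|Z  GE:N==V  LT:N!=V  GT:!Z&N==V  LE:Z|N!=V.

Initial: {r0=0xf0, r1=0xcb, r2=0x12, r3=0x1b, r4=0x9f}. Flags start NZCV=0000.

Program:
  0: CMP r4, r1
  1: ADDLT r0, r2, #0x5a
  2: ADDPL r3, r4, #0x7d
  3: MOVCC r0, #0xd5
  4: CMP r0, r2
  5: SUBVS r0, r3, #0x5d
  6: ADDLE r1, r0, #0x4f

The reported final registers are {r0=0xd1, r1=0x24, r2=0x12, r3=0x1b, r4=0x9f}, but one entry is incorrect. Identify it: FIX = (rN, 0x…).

0: ✓ CMP  NZCV=1000
1: ✓ ADDLT  r0←0x6c
2: · ADDPL
3: ✓ MOVCC  r0←0xd5
4: ✓ CMP  NZCV=1010
5: · SUBVS
6: ✓ ADDLE  r1←0x24

FIX = (r0, 0xd5)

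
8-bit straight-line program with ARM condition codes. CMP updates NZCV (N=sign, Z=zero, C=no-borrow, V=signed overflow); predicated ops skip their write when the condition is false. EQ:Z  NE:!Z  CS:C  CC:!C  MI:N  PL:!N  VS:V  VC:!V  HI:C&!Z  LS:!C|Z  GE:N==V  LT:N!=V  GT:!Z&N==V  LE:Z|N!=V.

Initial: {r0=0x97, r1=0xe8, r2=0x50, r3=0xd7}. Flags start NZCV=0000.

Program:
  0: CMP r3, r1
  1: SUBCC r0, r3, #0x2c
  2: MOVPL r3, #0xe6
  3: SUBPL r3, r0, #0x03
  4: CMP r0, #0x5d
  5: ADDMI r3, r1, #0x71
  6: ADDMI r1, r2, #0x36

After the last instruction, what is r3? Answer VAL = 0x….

0: ✓ CMP  NZCV=1000
1: ✓ SUBCC  r0←0xab
2: · MOVPL
3: · SUBPL
4: ✓ CMP  NZCV=0011
5: · ADDMI
6: · ADDMI

VAL = 0xd7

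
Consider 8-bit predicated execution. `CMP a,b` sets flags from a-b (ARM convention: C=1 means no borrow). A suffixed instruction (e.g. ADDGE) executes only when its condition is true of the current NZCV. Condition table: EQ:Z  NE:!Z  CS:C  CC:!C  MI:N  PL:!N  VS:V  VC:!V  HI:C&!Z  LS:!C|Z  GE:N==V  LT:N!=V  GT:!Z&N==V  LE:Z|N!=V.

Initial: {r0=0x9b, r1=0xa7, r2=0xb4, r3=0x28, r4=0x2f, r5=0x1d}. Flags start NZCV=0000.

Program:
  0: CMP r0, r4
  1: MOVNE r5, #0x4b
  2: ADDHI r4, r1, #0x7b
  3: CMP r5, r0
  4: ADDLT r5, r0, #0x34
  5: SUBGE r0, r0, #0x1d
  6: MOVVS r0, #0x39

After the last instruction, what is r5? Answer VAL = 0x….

0: ✓ CMP  NZCV=0011
1: ✓ MOVNE  r5←0x4b
2: ✓ ADDHI  r4←0x22
3: ✓ CMP  NZCV=1001
4: · ADDLT
5: ✓ SUBGE  r0←0x7e
6: ✓ MOVVS  r0←0x39

VAL = 0x4b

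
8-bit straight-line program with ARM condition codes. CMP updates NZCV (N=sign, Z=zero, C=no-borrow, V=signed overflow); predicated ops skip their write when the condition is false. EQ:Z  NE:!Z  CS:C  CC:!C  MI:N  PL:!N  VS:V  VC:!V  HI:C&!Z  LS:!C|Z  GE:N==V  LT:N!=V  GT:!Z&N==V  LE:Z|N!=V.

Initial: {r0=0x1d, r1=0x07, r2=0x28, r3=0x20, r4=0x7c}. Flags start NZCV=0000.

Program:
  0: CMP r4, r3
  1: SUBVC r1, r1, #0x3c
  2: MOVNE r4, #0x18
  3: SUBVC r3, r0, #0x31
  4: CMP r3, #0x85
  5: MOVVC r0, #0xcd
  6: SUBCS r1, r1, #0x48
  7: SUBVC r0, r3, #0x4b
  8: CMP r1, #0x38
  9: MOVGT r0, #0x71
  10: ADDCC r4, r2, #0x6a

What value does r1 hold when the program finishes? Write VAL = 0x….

VAL = 0x83

[0] flags=0010 → (cmp)
[1] flags=0010 VC?T → r1=0xcb
[2] flags=0010 NE?T → r4=0x18
[3] flags=0010 VC?T → r3=0xec
[4] flags=0010 → (cmp)
[5] flags=0010 VC?T → r0=0xcd
[6] flags=0010 CS?T → r1=0x83
[7] flags=0010 VC?T → r0=0xa1
[8] flags=0011 → (cmp)
[9] flags=0011 GT?F → skip
[10] flags=0011 CC?F → skip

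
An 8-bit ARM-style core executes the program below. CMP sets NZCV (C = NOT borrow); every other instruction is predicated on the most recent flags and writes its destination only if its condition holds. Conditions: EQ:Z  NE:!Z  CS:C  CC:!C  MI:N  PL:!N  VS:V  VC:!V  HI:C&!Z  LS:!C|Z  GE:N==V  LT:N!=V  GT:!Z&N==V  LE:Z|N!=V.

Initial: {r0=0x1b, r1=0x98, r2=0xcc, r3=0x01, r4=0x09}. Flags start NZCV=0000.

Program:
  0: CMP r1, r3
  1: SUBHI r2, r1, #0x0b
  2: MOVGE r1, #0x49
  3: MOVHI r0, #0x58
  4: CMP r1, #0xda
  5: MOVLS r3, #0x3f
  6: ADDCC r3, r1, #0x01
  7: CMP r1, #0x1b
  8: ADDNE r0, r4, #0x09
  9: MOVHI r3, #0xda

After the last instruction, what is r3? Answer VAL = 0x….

VAL = 0xda

[0] flags=1010 → (cmp)
[1] flags=1010 HI?T → r2=0x8d
[2] flags=1010 GE?F → skip
[3] flags=1010 HI?T → r0=0x58
[4] flags=1000 → (cmp)
[5] flags=1000 LS?T → r3=0x3f
[6] flags=1000 CC?T → r3=0x99
[7] flags=0011 → (cmp)
[8] flags=0011 NE?T → r0=0x12
[9] flags=0011 HI?T → r3=0xda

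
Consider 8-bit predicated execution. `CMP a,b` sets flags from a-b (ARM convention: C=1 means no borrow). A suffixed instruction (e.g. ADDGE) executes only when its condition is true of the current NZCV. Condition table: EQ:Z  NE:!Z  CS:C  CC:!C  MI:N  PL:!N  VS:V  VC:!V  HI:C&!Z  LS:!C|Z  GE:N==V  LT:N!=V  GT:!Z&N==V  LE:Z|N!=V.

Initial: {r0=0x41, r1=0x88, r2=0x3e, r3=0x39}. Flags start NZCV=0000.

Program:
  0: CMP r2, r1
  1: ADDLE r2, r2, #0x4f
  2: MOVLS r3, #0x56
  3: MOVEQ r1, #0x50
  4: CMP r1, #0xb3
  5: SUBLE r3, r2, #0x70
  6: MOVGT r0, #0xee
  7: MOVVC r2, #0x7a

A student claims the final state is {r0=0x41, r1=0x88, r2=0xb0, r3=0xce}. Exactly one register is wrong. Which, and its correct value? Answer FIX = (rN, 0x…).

0: ✓ CMP  NZCV=1001
1: · ADDLE
2: ✓ MOVLS  r3←0x56
3: · MOVEQ
4: ✓ CMP  NZCV=1000
5: ✓ SUBLE  r3←0xce
6: · MOVGT
7: ✓ MOVVC  r2←0x7a

FIX = (r2, 0x7a)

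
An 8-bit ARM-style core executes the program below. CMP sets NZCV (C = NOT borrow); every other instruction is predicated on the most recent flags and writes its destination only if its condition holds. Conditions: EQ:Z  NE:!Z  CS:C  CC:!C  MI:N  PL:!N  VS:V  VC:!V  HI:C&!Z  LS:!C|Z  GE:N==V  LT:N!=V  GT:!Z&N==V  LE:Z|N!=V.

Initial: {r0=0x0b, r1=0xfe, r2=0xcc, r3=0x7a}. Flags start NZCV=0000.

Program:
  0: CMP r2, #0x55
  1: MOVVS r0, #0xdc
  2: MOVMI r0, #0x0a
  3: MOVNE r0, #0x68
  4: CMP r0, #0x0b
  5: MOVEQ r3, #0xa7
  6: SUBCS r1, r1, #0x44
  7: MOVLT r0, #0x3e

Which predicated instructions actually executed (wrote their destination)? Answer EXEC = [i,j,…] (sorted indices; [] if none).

EXEC = [1,3,6]

[0] flags=0011 → (cmp)
[1] flags=0011 VS?T → r0=0xdc
[2] flags=0011 MI?F → skip
[3] flags=0011 NE?T → r0=0x68
[4] flags=0010 → (cmp)
[5] flags=0010 EQ?F → skip
[6] flags=0010 CS?T → r1=0xba
[7] flags=0010 LT?F → skip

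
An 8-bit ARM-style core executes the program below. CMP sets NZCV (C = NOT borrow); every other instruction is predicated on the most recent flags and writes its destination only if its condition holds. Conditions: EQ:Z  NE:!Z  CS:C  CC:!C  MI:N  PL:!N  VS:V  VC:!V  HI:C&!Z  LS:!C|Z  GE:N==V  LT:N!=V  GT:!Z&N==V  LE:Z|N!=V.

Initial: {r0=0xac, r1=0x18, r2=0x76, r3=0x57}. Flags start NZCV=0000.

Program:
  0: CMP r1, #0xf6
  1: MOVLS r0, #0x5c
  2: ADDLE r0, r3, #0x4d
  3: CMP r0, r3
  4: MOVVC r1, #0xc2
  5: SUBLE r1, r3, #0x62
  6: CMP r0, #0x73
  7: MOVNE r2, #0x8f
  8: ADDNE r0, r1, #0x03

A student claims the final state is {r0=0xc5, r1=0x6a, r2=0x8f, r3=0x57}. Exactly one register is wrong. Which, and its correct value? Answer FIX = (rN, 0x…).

FIX = (r1, 0xc2)

[0] flags=0000 → (cmp)
[1] flags=0000 LS?T → r0=0x5c
[2] flags=0000 LE?F → skip
[3] flags=0010 → (cmp)
[4] flags=0010 VC?T → r1=0xc2
[5] flags=0010 LE?F → skip
[6] flags=1000 → (cmp)
[7] flags=1000 NE?T → r2=0x8f
[8] flags=1000 NE?T → r0=0xc5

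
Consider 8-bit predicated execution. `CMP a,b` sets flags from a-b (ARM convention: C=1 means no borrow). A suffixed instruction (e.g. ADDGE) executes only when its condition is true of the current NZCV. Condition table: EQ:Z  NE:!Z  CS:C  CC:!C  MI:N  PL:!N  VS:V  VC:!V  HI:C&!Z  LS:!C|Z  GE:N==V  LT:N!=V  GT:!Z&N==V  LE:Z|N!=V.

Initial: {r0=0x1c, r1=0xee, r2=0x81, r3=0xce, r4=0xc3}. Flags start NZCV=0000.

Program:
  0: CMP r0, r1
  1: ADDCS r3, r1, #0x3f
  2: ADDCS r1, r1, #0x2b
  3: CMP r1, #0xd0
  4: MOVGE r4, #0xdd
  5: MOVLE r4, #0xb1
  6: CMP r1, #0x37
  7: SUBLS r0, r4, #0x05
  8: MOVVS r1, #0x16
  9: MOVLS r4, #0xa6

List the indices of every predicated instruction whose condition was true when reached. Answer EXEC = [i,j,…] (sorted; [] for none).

[0] flags=0000 → (cmp)
[1] flags=0000 CS?F → skip
[2] flags=0000 CS?F → skip
[3] flags=0010 → (cmp)
[4] flags=0010 GE?T → r4=0xdd
[5] flags=0010 LE?F → skip
[6] flags=1010 → (cmp)
[7] flags=1010 LS?F → skip
[8] flags=1010 VS?F → skip
[9] flags=1010 LS?F → skip

EXEC = [4]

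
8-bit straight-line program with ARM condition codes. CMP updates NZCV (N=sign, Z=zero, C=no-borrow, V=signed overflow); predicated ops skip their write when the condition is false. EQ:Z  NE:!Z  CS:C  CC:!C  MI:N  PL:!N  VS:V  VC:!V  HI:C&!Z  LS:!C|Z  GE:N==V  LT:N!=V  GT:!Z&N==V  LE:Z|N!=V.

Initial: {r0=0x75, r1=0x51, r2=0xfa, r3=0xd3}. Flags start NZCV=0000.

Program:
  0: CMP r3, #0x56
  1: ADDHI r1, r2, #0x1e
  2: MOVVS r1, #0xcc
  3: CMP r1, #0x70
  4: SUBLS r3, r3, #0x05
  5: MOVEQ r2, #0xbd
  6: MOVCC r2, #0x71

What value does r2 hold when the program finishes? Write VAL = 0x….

VAL = 0xfa

[0] flags=0011 → (cmp)
[1] flags=0011 HI?T → r1=0x18
[2] flags=0011 VS?T → r1=0xcc
[3] flags=0011 → (cmp)
[4] flags=0011 LS?F → skip
[5] flags=0011 EQ?F → skip
[6] flags=0011 CC?F → skip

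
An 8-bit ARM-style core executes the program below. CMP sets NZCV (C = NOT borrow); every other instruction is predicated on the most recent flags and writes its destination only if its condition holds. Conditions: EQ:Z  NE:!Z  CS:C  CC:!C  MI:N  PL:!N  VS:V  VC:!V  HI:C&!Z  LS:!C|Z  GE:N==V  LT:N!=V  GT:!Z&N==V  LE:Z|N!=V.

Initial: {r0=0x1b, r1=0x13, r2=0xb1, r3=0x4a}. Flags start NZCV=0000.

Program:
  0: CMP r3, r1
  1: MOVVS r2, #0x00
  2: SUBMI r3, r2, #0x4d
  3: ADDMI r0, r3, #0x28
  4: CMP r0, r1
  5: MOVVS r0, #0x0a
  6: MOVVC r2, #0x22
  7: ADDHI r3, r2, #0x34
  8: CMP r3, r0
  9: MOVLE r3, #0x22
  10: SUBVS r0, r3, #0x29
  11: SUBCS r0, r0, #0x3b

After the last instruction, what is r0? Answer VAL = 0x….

VAL = 0xe0

0: ✓ CMP  NZCV=0010
1: · MOVVS
2: · SUBMI
3: · ADDMI
4: ✓ CMP  NZCV=0010
5: · MOVVS
6: ✓ MOVVC  r2←0x22
7: ✓ ADDHI  r3←0x56
8: ✓ CMP  NZCV=0010
9: · MOVLE
10: · SUBVS
11: ✓ SUBCS  r0←0xe0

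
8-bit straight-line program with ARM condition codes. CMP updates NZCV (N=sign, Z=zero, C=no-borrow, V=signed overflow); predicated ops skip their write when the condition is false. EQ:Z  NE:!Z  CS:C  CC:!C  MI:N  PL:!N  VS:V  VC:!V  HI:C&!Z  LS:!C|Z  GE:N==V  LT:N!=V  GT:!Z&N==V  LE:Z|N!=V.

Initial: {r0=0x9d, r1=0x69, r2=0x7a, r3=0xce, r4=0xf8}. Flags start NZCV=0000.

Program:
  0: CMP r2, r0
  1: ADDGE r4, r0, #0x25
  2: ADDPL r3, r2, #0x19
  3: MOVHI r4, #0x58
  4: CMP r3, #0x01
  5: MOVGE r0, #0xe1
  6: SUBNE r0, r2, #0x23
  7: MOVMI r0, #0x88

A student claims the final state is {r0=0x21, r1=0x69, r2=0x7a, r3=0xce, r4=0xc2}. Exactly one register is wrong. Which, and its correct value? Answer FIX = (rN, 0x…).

FIX = (r0, 0x88)

[0] flags=1001 → (cmp)
[1] flags=1001 GE?T → r4=0xc2
[2] flags=1001 PL?F → skip
[3] flags=1001 HI?F → skip
[4] flags=1010 → (cmp)
[5] flags=1010 GE?F → skip
[6] flags=1010 NE?T → r0=0x57
[7] flags=1010 MI?T → r0=0x88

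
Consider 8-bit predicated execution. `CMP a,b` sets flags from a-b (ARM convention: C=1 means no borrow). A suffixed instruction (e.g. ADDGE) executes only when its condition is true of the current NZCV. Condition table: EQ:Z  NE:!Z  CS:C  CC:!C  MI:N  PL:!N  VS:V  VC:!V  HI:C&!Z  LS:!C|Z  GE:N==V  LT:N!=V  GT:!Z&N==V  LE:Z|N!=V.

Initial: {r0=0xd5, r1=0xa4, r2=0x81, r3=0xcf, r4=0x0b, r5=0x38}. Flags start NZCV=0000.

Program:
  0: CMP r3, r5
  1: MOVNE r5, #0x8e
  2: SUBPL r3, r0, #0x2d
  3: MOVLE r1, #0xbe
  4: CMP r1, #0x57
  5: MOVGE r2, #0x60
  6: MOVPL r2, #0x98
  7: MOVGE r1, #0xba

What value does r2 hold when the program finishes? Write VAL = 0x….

VAL = 0x98

[0] flags=1010 → (cmp)
[1] flags=1010 NE?T → r5=0x8e
[2] flags=1010 PL?F → skip
[3] flags=1010 LE?T → r1=0xbe
[4] flags=0011 → (cmp)
[5] flags=0011 GE?F → skip
[6] flags=0011 PL?T → r2=0x98
[7] flags=0011 GE?F → skip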